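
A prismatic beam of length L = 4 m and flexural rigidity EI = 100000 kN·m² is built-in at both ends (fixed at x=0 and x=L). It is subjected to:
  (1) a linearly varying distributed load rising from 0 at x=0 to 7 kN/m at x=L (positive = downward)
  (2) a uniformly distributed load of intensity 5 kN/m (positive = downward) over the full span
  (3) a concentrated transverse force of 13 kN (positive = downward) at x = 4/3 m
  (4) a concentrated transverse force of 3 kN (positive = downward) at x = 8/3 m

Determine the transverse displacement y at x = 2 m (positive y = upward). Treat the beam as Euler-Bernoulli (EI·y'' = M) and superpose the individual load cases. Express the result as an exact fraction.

Load 1 — triangular load w₀=7 kN/m (0→w₀ over full span):
  y_1 = -w₀x²(L-x)²(x+2L)/(120LEI) = -7·2²·(4-2)²·(2+2·4)/(120·4·100000) = -7/300000 m
Load 2 — uniform load w=5 kN/m over full span:
  y_2 = -wx²(L-x)²/(24EI) = -5·2²·(4-2)²/(24·100000) = -1/30000 m
Load 3 — point force P=13 kN at a=4/3 m (b=L-a=8/3):
  y_3 = -Pa²(L-x)²(3bL-(3b+a)(L-x))/(6L³EI)  [x>a] = -13·(4/3)²·(4-2)²·(3·(8/3)·4-(3·(8/3)+(4/3))·(4-2))/(6·4³·100000) = -13/405000 m
Load 4 — point force P=3 kN at a=8/3 m (b=L-a=4/3):
  y_4 = -Pb²x²(3aL-(3a+b)x)/(6L³EI)  [x≤a] = -3·(4/3)²·2²·(3·(8/3)·4-(3·(8/3)+(4/3))·2)/(6·4³·100000) = -1/135000 m
Superposition: y = Σ y_i = -779/8100000 m ≈ -0.000096 m

y(2) = -779/8100000 m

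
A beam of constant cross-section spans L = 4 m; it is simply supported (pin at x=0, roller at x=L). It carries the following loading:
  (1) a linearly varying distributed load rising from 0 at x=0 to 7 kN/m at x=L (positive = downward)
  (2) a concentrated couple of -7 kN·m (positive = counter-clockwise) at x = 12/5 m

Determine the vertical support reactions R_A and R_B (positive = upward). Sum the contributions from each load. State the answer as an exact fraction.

Load 1 — triangular load w₀=7 kN/m (0→w₀ over full span):
  R_A = w₀L/6 = 7·4/6 = 14/3 kN
  R_B = w₀L/3 = 7·4/3 = 28/3 kN
Load 2 — applied couple M₀=-7 kN·m at a=12/5 m (b=L-a=8/5):
  R_A = M₀/L = (-7)/4 = -7/4 kN
  R_B = -M₀/L = -(-7)/4 = 7/4 kN
Superposition: R_A = 35/12 kN, R_B = 133/12 kN

R_A = 35/12 kN, R_B = 133/12 kN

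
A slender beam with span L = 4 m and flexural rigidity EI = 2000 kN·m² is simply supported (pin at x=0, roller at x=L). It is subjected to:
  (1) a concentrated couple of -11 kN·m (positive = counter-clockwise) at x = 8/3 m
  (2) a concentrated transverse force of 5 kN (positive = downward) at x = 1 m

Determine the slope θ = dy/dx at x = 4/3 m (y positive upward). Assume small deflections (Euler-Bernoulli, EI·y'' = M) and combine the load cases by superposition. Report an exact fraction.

θ(4/3) = 9/16000 rad

Load 1 — applied couple M₀=-11 kN·m at a=8/3 m (b=L-a=4/3):
  θ_1 = (M₀x²/(2L)+C₁)/EI  [x≤a] with C₁=M₀(3b²-L²)/(6L)=44/9 = ((-11)·(4/3)²/(2·4)+(44/9))/2000 = 11/9000 rad
Load 2 — point force P=5 kN at a=1 m (b=L-a=3):
  θ_2 = -Pa(2L²-6Lx+3x²+a²)/(6LEI)  [x>a] = -5·1·(2·4²-6·4·(4/3)+3·(4/3)²+1²)/(6·4·2000) = -19/28800 rad
Superposition: θ = Σ θ_i = 9/16000 rad ≈ 0.000562 rad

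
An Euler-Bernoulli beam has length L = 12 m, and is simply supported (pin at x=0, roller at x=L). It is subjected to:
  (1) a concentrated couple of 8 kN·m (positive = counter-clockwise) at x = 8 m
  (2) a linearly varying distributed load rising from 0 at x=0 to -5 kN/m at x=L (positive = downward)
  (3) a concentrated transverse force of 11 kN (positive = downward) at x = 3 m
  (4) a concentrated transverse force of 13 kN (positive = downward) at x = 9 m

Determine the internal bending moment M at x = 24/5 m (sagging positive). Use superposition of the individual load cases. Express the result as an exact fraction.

Load 1 — applied couple M₀=8 kN·m at a=8 m (b=L-a=4):
  M_1 = M₀x/L  [x≤a] = 8·(24/5)/12 = 16/5 kN·m
Load 2 — triangular load w₀=-5 kN/m (0→w₀ over full span):
  M_2 = w₀Lx/6 - w₀x³/(6L) = (-5)·12·(24/5)/6 - (-5)·(24/5)³/(6·12) = -1008/25 kN·m
Load 3 — point force P=11 kN at a=3 m (b=L-a=9):
  M_3 = Pa(L-x)/L  [x>a] = 11·3·(12-(24/5))/12 = 99/5 kN·m
Load 4 — point force P=13 kN at a=9 m (b=L-a=3):
  M_4 = Pbx/L  [x≤a] = 13·3·(24/5)/12 = 78/5 kN·m
Superposition: M = Σ M_i = -43/25 kN·m ≈ -1.720000 kN·m

M(24/5) = -43/25 kN·m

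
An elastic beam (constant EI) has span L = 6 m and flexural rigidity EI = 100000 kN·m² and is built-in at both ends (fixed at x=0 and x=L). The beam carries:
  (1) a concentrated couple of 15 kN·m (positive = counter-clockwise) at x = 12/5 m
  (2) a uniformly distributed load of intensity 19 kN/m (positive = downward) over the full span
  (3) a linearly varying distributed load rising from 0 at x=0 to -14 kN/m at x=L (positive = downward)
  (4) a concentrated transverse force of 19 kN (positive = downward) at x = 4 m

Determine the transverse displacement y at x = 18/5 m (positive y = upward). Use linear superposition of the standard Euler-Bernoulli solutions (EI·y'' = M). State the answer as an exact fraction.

Load 1 — applied couple M₀=15 kN·m at a=12/5 m (b=L-a=18/5):
  y_1 = (R_Ax³/6 - M_Ax²/2 - M₀(x-a)²/2)/EI  [x>a] with R_A=18/5, M_A=9/5 = ((18/5)·(18/5)³/6 - (9/5)·(18/5)²/2 - 15·((18/5)-(12/5))²/2)/100000 = 108/1953125 m
Load 2 — uniform load w=19 kN/m over full span:
  y_2 = -wx²(L-x)²/(24EI) = -19·(18/5)²·(6-(18/5))²/(24·100000) = -4617/7812500 m
Load 3 — triangular load w₀=-14 kN/m (0→w₀ over full span):
  y_3 = -w₀x²(L-x)²(x+2L)/(120LEI) = -(-14)·(18/5)²·(6-(18/5))²·((18/5)+2·6)/(120·6·100000) = 22113/97656250 m
Load 4 — point force P=19 kN at a=4 m (b=L-a=2):
  y_4 = -Pb²x²(3aL-(3a+b)x)/(6L³EI)  [x≤a] = -19·2²·(18/5)²·(3·4·6-(3·4+2)·(18/5))/(6·6³·100000) = -513/3125000 m
Superposition: y = Σ y_i = -184923/390625000 m ≈ -0.000473 m

y(18/5) = -184923/390625000 m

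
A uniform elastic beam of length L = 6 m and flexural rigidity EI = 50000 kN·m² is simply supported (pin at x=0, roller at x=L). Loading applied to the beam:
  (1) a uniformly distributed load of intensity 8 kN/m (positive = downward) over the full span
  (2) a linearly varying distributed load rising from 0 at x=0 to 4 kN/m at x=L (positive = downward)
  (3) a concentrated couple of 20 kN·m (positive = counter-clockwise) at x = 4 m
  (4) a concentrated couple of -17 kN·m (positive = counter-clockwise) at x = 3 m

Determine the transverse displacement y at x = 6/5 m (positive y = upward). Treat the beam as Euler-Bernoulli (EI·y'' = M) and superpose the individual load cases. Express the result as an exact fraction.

y(6/5) = -3436157/1562500000 m

Load 1 — uniform load w=8 kN/m over full span:
  y_1 = -wx(L³-2Lx²+x³)/(24EI) = -8·(6/5)·(6³-2·6·(6/5)²+(6/5)³)/(24·50000) = -3132/1953125 m
Load 2 — triangular load w₀=4 kN/m (0→w₀ over full span):
  y_2 = -w₀x(7L⁴-10L²x²+3x⁴)/(360LEI) = -4·(6/5)·(7·6⁴-10·6²·(6/5)²+3·(6/5)⁴)/(360·6·50000) = -18576/48828125 m
Load 3 — applied couple M₀=20 kN·m at a=4 m (b=L-a=2):
  y_3 = (M₀x³/(6L)+C₁x)/EI  [x≤a] with C₁=M₀(3b²-L²)/(6L)=-40/3 = (20·(6/5)³/(6·6)+(-40/3)·(6/5))/50000 = -47/156250 m
Load 4 — applied couple M₀=-17 kN·m at a=3 m (b=L-a=3):
  y_4 = (M₀x³/(6L)+C₁x)/EI  [x≤a] with C₁=M₀(3b²-L²)/(6L)=17/4 = ((-17)·(6/5)³/(6·6)+(17/4)·(6/5))/50000 = 1071/12500000 m
Superposition: y = Σ y_i = -3436157/1562500000 m ≈ -0.002199 m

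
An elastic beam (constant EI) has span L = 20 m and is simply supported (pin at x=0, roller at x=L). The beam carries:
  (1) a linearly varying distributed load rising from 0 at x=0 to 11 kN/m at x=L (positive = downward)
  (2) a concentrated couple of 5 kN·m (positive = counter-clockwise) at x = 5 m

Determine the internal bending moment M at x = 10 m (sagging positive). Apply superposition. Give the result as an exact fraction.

M(10) = 545/2 kN·m

Load 1 — triangular load w₀=11 kN/m (0→w₀ over full span):
  M_1 = w₀Lx/6 - w₀x³/(6L) = 11·20·10/6 - 11·10³/(6·20) = 275 kN·m
Load 2 — applied couple M₀=5 kN·m at a=5 m (b=L-a=15):
  M_2 = M₀x/L - M₀  [x>a] = 5·10/20 - 5 = -5/2 kN·m
Superposition: M = Σ M_i = 545/2 kN·m ≈ 272.500000 kN·m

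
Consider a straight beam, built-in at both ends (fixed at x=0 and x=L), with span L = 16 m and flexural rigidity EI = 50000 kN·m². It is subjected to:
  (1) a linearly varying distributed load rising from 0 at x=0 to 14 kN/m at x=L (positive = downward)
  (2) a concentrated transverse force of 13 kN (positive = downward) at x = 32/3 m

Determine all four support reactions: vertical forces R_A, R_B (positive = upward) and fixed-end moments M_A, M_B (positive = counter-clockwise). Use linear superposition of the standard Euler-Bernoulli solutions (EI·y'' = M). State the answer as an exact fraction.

Load 1 — triangular load w₀=14 kN/m (0→w₀ over full span):
  R_A = 3w₀L/20 = 3·14·16/20 = 168/5 kN
  M_A = w₀L²/30 = 14·16²/30 = 1792/15 kN·m
  R_B = 7w₀L/20 = 7·14·16/20 = 392/5 kN
  M_B = -w₀L²/20 = -14·16²/20 = -896/5 kN·m
Load 2 — point force P=13 kN at a=32/3 m (b=L-a=16/3):
  R_A = Pb²(3a+b)/L³ = 13·(16/3)²·(3·(32/3)+(16/3))/16³ = 91/27 kN
  M_A = Pab²/L² = 13·(32/3)·(16/3)²/16² = 416/27 kN·m
  R_B = Pa²(a+3b)/L³ = 13·(32/3)²·((32/3)+3·(16/3))/16³ = 260/27 kN
  M_B = -Pa²b/L² = -13·(32/3)²·(16/3)/16² = -832/27 kN·m
Superposition: R_A = 4991/135 kN, M_A = 18208/135 kN·m, R_B = 11884/135 kN, M_B = -28352/135 kN·m

R_A = 4991/135 kN, M_A = 18208/135 kN·m, R_B = 11884/135 kN, M_B = -28352/135 kN·m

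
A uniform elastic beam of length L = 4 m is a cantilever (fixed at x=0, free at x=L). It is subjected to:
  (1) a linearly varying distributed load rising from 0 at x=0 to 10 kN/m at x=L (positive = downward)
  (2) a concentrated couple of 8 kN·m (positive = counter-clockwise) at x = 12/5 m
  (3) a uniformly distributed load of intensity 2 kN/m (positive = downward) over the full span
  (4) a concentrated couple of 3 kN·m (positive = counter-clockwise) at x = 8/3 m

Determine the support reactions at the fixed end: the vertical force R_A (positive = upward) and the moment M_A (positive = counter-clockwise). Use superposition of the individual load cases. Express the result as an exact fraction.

R_A = 28 kN, M_A = 175/3 kN·m

Load 1 — triangular load w₀=10 kN/m (0→w₀ over full span):
  R_A = w₀L/2 = 10·4/2 = 20 kN
  M_A = w₀L²/3 = 10·4²/3 = 160/3 kN·m
Load 2 — applied couple M₀=8 kN·m at a=12/5 m (b=L-a=8/5):
  R_A = 0 kN
  M_A = -M₀ = -8 kN·m
Load 3 — uniform load w=2 kN/m over full span:
  R_A = wL = 2·4 = 8 kN
  M_A = wL²/2 = 2·4²/2 = 16 kN·m
Load 4 — applied couple M₀=3 kN·m at a=8/3 m (b=L-a=4/3):
  R_A = 0 kN
  M_A = -M₀ = -3 kN·m
Superposition: R_A = 28 kN, M_A = 175/3 kN·m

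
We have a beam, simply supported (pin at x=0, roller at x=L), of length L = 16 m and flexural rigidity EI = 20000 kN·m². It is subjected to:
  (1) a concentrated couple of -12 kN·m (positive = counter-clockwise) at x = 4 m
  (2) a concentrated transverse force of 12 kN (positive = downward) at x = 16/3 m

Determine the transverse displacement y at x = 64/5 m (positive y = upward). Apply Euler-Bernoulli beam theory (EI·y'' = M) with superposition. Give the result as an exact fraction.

Load 1 — applied couple M₀=-12 kN·m at a=4 m (b=L-a=12):
  y_1 = (M₀x³/(6L)-M₀(x-a)²/2+C₁x)/EI  [x>a] with C₁=M₀(3b²-L²)/(6L)=-22 = ((-12)·(64/5)³/(6·16)-(-12)·((64/5)-4)²/2+(-22)·(64/5))/20000 = -309/78125 m
Load 2 — point force P=12 kN at a=16/3 m (b=L-a=32/3):
  y_2 = -Pa(L-x)(2Lx-a²-x²)/(6LEI)  [x>a] = -12·(16/3)·(16-(64/5))·(2·16·(64/5)-(16/3)²-(64/5)²)/(6·16·20000) = -48896/2109375 m
Superposition: y = Σ y_i = -57239/2109375 m ≈ -0.027136 m

y(64/5) = -57239/2109375 m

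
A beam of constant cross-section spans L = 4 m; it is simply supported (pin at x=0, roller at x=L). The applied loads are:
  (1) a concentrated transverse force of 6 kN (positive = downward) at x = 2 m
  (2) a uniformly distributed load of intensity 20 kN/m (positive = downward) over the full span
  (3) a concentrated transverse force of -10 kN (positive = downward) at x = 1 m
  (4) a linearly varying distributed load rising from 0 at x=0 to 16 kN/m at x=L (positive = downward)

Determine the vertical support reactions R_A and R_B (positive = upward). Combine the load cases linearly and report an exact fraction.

R_A = 277/6 kN, R_B = 371/6 kN

Load 1 — point force P=6 kN at a=2 m (b=L-a=2):
  R_A = Pb/L = 6·2/4 = 3 kN
  R_B = Pa/L = 6·2/4 = 3 kN
Load 2 — uniform load w=20 kN/m over full span:
  R_A = wL/2 = 20·4/2 = 40 kN
  R_B = wL/2 = 20·4/2 = 40 kN
Load 3 — point force P=-10 kN at a=1 m (b=L-a=3):
  R_A = Pb/L = (-10)·3/4 = -15/2 kN
  R_B = Pa/L = (-10)·1/4 = -5/2 kN
Load 4 — triangular load w₀=16 kN/m (0→w₀ over full span):
  R_A = w₀L/6 = 16·4/6 = 32/3 kN
  R_B = w₀L/3 = 16·4/3 = 64/3 kN
Superposition: R_A = 277/6 kN, R_B = 371/6 kN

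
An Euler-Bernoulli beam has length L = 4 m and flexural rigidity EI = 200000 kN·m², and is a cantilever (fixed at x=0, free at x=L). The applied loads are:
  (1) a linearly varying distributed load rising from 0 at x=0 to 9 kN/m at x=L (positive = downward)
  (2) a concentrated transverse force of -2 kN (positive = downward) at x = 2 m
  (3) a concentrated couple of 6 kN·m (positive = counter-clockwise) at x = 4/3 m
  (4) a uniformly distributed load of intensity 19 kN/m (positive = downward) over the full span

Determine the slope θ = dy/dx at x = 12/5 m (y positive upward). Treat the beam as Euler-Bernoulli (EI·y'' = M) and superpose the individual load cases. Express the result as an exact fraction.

Load 1 — triangular load w₀=9 kN/m (0→w₀ over full span):
  θ_1 = (w₀Lx²/4-w₀L²x/3-w₀x⁴/(24L))/EI = (9·4·(12/5)²/4-9·4²·(12/5)/3-9·(12/5)⁴/(24·4))/200000 = -5193/15625000 rad
Load 2 — point force P=-2 kN at a=2 m (b=L-a=2):
  θ_2 = -Pa²/(2EI)  [x>a] = -(-2)·2²/(2·200000) = 1/50000 rad
Load 3 — applied couple M₀=6 kN·m at a=4/3 m (b=L-a=8/3):
  θ_3 = M₀a/EI  [x>a] = 6·(4/3)/200000 = 1/25000 rad
Load 4 — uniform load w=19 kN/m over full span:
  θ_4 = -wx(x²-3Lx+3L²)/(6EI) = -19·(12/5)·((12/5)²-3·4·(12/5)+3·4²)/(6·200000) = -741/781250 rad
Superposition: θ = Σ θ_i = -38151/31250000 rad ≈ -0.001221 rad

θ(12/5) = -38151/31250000 rad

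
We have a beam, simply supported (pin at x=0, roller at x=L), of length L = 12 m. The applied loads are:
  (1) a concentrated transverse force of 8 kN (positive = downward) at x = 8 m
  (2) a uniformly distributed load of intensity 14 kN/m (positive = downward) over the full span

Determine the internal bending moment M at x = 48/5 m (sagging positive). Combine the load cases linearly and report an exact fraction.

Load 1 — point force P=8 kN at a=8 m (b=L-a=4):
  M_1 = Pa(L-x)/L  [x>a] = 8·8·(12-(48/5))/12 = 64/5 kN·m
Load 2 — uniform load w=14 kN/m over full span:
  M_2 = wx(L-x)/2 = 14·(48/5)·(12-(48/5))/2 = 4032/25 kN·m
Superposition: M = Σ M_i = 4352/25 kN·m ≈ 174.080000 kN·m

M(48/5) = 4352/25 kN·m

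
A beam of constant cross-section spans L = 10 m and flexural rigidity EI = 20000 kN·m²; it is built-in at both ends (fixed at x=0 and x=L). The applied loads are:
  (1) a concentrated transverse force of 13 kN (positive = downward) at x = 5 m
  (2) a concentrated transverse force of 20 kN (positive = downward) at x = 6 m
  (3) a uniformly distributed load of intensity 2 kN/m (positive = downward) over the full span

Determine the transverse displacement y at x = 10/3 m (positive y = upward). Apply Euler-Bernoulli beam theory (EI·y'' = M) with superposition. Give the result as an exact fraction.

Load 1 — point force P=13 kN at a=5 m (b=L-a=5):
  y_1 = -Pb²x²(3aL-(3a+b)x)/(6L³EI)  [x≤a] = -13·5²·(10/3)²·(3·5·10-(3·5+5)·(10/3))/(6·10³·20000) = -13/5184 m
Load 2 — point force P=20 kN at a=6 m (b=L-a=4):
  y_2 = -Pb²x²(3aL-(3a+b)x)/(6L³EI)  [x≤a] = -20·4²·(10/3)²·(3·6·10-(3·6+4)·(10/3))/(6·10³·20000) = -32/10125 m
Load 3 — uniform load w=2 kN/m over full span:
  y_3 = -wx²(L-x)²/(24EI) = -2·(10/3)²·(10-(10/3))²/(24·20000) = -1/486 m
Superposition: y = Σ y_i = -15019/1944000 m ≈ -0.007726 m

y(10/3) = -15019/1944000 m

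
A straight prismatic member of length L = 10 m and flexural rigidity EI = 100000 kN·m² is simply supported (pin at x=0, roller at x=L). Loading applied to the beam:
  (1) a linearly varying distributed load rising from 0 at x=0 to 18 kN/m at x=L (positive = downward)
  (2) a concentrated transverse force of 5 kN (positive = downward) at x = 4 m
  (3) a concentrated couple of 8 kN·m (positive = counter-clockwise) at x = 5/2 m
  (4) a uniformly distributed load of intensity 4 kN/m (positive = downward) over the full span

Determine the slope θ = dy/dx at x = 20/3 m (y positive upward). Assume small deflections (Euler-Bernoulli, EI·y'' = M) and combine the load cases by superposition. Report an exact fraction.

Load 1 — triangular load w₀=18 kN/m (0→w₀ over full span):
  θ_1 = -w₀(7L⁴-30L²x²+15x⁴)/(360LEI) = -18·(7·10⁴-30·10²·(20/3)²+15·(20/3)⁴)/(360·10·100000) = 91/54000 rad
Load 2 — point force P=5 kN at a=4 m (b=L-a=6):
  θ_2 = -Pa(2L²-6Lx+3x²+a²)/(6LEI)  [x>a] = -5·4·(2·10²-6·10·(20/3)+3·(20/3)²+4²)/(6·10·100000) = 19/112500 rad
Load 3 — applied couple M₀=8 kN·m at a=5/2 m (b=L-a=15/2):
  θ_3 = (M₀x²/(2L)-M₀(x-a)+C₁)/EI  [x>a] with C₁=M₀(3b²-L²)/(6L)=55/6 = (8·(20/3)²/(2·10)-8·((20/3)-(5/2))+(55/6))/100000 = -23/360000 rad
Load 4 — uniform load w=4 kN/m over full span:
  θ_4 = -w(L³-6Lx²+4x³)/(24EI) = -4·(10³-6·10·(20/3)²+4·(20/3)³)/(24·100000) = 13/16200 rad
Superposition: θ = Σ θ_i = 42001/16200000 rad ≈ 0.002593 rad

θ(20/3) = 42001/16200000 rad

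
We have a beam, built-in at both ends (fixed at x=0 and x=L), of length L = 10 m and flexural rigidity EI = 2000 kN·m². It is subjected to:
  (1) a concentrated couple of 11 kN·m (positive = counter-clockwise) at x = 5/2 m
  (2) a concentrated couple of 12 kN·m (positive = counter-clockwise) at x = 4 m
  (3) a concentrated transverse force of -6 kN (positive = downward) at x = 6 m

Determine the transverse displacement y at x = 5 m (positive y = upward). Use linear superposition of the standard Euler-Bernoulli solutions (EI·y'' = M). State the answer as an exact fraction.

Load 1 — applied couple M₀=11 kN·m at a=5/2 m (b=L-a=15/2):
  y_1 = (R_Ax³/6 - M_Ax²/2 - M₀(x-a)²/2)/EI  [x>a] with R_A=99/80, M_A=-33/16 = ((99/80)·5³/6 - (-33/16)·5²/2 - 11·(5-(5/2))²/2)/2000 = 11/1280 m
Load 2 — applied couple M₀=12 kN·m at a=4 m (b=L-a=6):
  y_2 = (R_Ax³/6 - M_Ax²/2 - M₀(x-a)²/2)/EI  [x>a] with R_A=216/125, M_A=36/25 = ((216/125)·5³/6 - (36/25)·5²/2 - 12·(5-4)²/2)/2000 = 3/500 m
Load 3 — point force P=-6 kN at a=6 m (b=L-a=4):
  y_3 = -Pb²x²(3aL-(3a+b)x)/(6L³EI)  [x≤a] = -(-6)·4²·5²·(3·6·10-(3·6+4)·5)/(6·10³·2000) = 7/500 m
Superposition: y = Σ y_i = 183/6400 m ≈ 0.028594 m

y(5) = 183/6400 m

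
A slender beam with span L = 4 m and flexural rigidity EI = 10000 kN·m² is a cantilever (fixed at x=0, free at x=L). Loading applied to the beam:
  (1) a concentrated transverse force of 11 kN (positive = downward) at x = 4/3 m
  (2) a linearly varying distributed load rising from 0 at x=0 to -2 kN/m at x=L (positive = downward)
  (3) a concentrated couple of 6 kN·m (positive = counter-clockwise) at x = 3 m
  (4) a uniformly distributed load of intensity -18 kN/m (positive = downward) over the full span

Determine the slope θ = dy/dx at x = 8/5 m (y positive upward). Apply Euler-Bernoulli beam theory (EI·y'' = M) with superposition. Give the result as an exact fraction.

θ(8/5) = 114211/7031250 rad

Load 1 — point force P=11 kN at a=4/3 m (b=L-a=8/3):
  θ_1 = -Pa²/(2EI)  [x>a] = -11·(4/3)²/(2·10000) = -11/11250 rad
Load 2 — triangular load w₀=-2 kN/m (0→w₀ over full span):
  θ_2 = (w₀Lx²/4-w₀L²x/3-w₀x⁴/(24L))/EI = ((-2)·4·(8/5)²/4-(-2)·4²·(8/5)/3-(-2)·(8/5)⁴/(24·4))/10000 = 472/390625 rad
Load 3 — applied couple M₀=6 kN·m at a=3 m (b=L-a=1):
  θ_3 = M₀x/EI  [x≤a] = 6·(8/5)/10000 = 3/3125 rad
Load 4 — uniform load w=-18 kN/m over full span:
  θ_4 = -wx(x²-3Lx+3L²)/(6EI) = -(-18)·(8/5)·((8/5)²-3·4·(8/5)+3·4²)/(6·10000) = 1176/78125 rad
Superposition: θ = Σ θ_i = 114211/7031250 rad ≈ 0.016243 rad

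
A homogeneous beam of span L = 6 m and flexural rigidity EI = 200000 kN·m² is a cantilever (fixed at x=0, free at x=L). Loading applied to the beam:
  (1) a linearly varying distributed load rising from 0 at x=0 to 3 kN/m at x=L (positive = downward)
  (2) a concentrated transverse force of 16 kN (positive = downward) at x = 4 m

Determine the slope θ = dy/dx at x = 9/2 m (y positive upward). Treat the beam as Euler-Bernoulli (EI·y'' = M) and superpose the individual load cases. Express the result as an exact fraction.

Load 1 — triangular load w₀=3 kN/m (0→w₀ over full span):
  θ_1 = (w₀Lx²/4-w₀L²x/3-w₀x⁴/(24L))/EI = (3·6·(9/2)²/4-3·6²·(9/2)/3-3·(9/2)⁴/(24·6))/200000 = -20331/51200000 rad
Load 2 — point force P=16 kN at a=4 m (b=L-a=2):
  θ_2 = -Pa²/(2EI)  [x>a] = -16·4²/(2·200000) = -2/3125 rad
Superposition: θ = Σ θ_i = -53099/51200000 rad ≈ -0.001037 rad

θ(9/2) = -53099/51200000 rad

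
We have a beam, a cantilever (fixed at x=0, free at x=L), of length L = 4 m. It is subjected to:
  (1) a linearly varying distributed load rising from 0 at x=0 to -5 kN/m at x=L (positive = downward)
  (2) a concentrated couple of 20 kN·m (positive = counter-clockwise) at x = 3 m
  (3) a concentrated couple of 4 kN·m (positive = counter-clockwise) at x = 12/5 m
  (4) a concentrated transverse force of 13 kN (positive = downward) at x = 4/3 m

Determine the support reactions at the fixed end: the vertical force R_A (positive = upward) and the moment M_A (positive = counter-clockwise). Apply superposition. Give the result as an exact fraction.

Load 1 — triangular load w₀=-5 kN/m (0→w₀ over full span):
  R_A = w₀L/2 = (-5)·4/2 = -10 kN
  M_A = w₀L²/3 = (-5)·4²/3 = -80/3 kN·m
Load 2 — applied couple M₀=20 kN·m at a=3 m (b=L-a=1):
  R_A = 0 kN
  M_A = -M₀ = -20 kN·m
Load 3 — applied couple M₀=4 kN·m at a=12/5 m (b=L-a=8/5):
  R_A = 0 kN
  M_A = -M₀ = -4 kN·m
Load 4 — point force P=13 kN at a=4/3 m (b=L-a=8/3):
  R_A = P = 13 kN
  M_A = Pa = 13·(4/3) = 52/3 kN·m
Superposition: R_A = 3 kN, M_A = -100/3 kN·m

R_A = 3 kN, M_A = -100/3 kN·m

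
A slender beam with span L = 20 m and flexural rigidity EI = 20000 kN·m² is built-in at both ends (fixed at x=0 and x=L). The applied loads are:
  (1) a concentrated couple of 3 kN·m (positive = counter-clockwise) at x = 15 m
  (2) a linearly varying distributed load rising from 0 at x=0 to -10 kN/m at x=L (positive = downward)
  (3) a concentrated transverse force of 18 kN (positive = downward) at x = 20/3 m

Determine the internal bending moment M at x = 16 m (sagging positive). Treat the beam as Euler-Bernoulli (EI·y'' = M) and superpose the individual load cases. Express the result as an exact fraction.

Load 1 — applied couple M₀=3 kN·m at a=15 m (b=L-a=5):
  M_1 = R_Ax - M_A - M₀  [x>a] with R_A=27/160, M_A=15/16 = (27/160)·16 - (15/16) - 3 = -99/80 kN·m
Load 2 — triangular load w₀=-10 kN/m (0→w₀ over full span):
  M_2 = 3w₀Lx/20 - w₀L²/30 - w₀x³/(6L) = 3·(-10)·20·16/20 - (-10)·20²/30 - (-10)·16³/(6·20) = -16/3 kN·m
Load 3 — point force P=18 kN at a=20/3 m (b=L-a=40/3):
  M_3 = Pa²(a+3b)(L-x)/L³ - Pa²b/L²  [x>a] = 18·(20/3)²·((20/3)+3·(40/3))·(20-16)/20³ - 18·(20/3)²·(40/3)/20² = -8 kN·m
Superposition: M = Σ M_i = -3497/240 kN·m ≈ -14.570833 kN·m

M(16) = -3497/240 kN·m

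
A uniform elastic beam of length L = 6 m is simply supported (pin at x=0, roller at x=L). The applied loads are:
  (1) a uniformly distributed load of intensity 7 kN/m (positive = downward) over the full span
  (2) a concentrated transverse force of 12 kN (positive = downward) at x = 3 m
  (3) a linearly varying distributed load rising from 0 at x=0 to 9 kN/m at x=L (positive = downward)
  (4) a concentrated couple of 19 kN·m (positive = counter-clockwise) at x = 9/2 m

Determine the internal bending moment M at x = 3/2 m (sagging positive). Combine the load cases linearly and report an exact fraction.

Load 1 — uniform load w=7 kN/m over full span:
  M_1 = wx(L-x)/2 = 7·(3/2)·(6-(3/2))/2 = 189/8 kN·m
Load 2 — point force P=12 kN at a=3 m (b=L-a=3):
  M_2 = Pbx/L  [x≤a] = 12·3·(3/2)/6 = 9 kN·m
Load 3 — triangular load w₀=9 kN/m (0→w₀ over full span):
  M_3 = w₀Lx/6 - w₀x³/(6L) = 9·6·(3/2)/6 - 9·(3/2)³/(6·6) = 405/32 kN·m
Load 4 — applied couple M₀=19 kN·m at a=9/2 m (b=L-a=3/2):
  M_4 = M₀x/L  [x≤a] = 19·(3/2)/6 = 19/4 kN·m
Superposition: M = Σ M_i = 1601/32 kN·m ≈ 50.031250 kN·m

M(3/2) = 1601/32 kN·m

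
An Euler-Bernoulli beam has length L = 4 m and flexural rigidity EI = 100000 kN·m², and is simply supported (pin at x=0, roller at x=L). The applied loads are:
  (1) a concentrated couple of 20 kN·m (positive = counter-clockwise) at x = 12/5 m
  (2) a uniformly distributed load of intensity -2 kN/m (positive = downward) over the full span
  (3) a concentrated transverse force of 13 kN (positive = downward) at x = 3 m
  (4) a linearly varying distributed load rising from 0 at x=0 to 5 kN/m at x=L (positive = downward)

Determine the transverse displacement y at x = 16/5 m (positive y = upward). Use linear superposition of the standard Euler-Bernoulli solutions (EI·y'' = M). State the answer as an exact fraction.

Load 1 — applied couple M₀=20 kN·m at a=12/5 m (b=L-a=8/5):
  y_1 = (M₀x³/(6L)-M₀(x-a)²/2+C₁x)/EI  [x>a] with C₁=M₀(3b²-L²)/(6L)=-104/15 = (20·(16/5)³/(6·4)-20·((16/5)-(12/5))²/2+(-104/15)·(16/5))/100000 = -1/78125 m
Load 2 — uniform load w=-2 kN/m over full span:
  y_2 = -wx(L³-2Lx²+x³)/(24EI) = -(-2)·(16/5)·(4³-2·4·(16/5)²+(16/5)³)/(24·100000) = 232/5859375 m
Load 3 — point force P=13 kN at a=3 m (b=L-a=1):
  y_3 = -Pa(L-x)(2Lx-a²-x²)/(6LEI)  [x>a] = -13·3·(4-(16/5))·(2·4·(16/5)-3²-(16/5)²)/(6·4·100000) = -2067/25000000 m
Load 4 — triangular load w₀=5 kN/m (0→w₀ over full span):
  y_4 = -w₀x(7L⁴-10L²x²+3x⁴)/(360LEI) = -5·(16/5)·(7·4⁴-10·4²·(16/5)²+3·(16/5)⁴)/(360·4·100000) = -508/9765625 m
Superposition: y = Σ y_i = -202321/1875000000 m ≈ -0.000108 m

y(16/5) = -202321/1875000000 m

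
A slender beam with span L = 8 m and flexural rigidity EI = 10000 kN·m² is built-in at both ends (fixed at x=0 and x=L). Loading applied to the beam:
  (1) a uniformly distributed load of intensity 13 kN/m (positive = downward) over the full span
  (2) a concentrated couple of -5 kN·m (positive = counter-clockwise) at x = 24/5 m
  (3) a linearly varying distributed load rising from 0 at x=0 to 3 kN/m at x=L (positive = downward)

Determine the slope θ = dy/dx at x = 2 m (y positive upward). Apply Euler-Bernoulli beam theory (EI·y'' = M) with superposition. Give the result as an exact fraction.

θ(2) = -1129/200000 rad

Load 1 — uniform load w=13 kN/m over full span:
  θ_1 = -wx(L-x)(L-2x)/(12EI) = -13·2·(8-2)·(8-2·2)/(12·10000) = -13/2500 rad
Load 2 — applied couple M₀=-5 kN·m at a=24/5 m (b=L-a=16/5):
  θ_2 = (R_Ax²/2 - M_Ax)/EI  [x≤a] with R_A=-9/10, M_A=-8/5 = ((-9/10)·2²/2 - (-8/5)·2)/10000 = 7/50000 rad
Load 3 — triangular load w₀=3 kN/m (0→w₀ over full span):
  θ_3 = -w₀(2x(L-x)(L-2x)(x+2L)+x²(L-x)²)/(120LEI) = -3·(2·2·(8-2)·(8-2·2)·(2+2·8)+2²·(8-2)²)/(120·8·10000) = -117/200000 rad
Superposition: θ = Σ θ_i = -1129/200000 rad ≈ -0.005645 rad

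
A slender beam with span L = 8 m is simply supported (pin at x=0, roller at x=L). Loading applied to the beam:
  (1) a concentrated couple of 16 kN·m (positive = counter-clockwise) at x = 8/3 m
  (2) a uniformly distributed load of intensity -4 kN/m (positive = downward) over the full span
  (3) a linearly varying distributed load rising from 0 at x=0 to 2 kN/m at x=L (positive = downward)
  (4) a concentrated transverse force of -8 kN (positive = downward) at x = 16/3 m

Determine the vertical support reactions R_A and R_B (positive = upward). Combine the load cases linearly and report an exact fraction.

R_A = -14 kN, R_B = -18 kN

Load 1 — applied couple M₀=16 kN·m at a=8/3 m (b=L-a=16/3):
  R_A = M₀/L = 16/8 = 2 kN
  R_B = -M₀/L = -16/8 = -2 kN
Load 2 — uniform load w=-4 kN/m over full span:
  R_A = wL/2 = (-4)·8/2 = -16 kN
  R_B = wL/2 = (-4)·8/2 = -16 kN
Load 3 — triangular load w₀=2 kN/m (0→w₀ over full span):
  R_A = w₀L/6 = 2·8/6 = 8/3 kN
  R_B = w₀L/3 = 2·8/3 = 16/3 kN
Load 4 — point force P=-8 kN at a=16/3 m (b=L-a=8/3):
  R_A = Pb/L = (-8)·(8/3)/8 = -8/3 kN
  R_B = Pa/L = (-8)·(16/3)/8 = -16/3 kN
Superposition: R_A = -14 kN, R_B = -18 kN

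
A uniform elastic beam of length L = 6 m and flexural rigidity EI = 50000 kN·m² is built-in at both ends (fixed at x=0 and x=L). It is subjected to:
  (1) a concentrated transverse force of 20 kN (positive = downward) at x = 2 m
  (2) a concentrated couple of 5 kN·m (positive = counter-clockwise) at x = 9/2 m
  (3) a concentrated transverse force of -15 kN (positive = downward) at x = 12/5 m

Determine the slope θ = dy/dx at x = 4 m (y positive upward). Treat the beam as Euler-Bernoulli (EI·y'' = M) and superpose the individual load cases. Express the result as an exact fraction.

Load 1 — point force P=20 kN at a=2 m (b=L-a=4):
  θ_1 = Pa²(L-x)(2bL-(3b+a)(L-x))/(2L³EI)  [x>a] = 20·2²·(6-4)·(2·4·6-(3·4+2)·(6-4))/(2·6³·50000) = 1/6750 rad
Load 2 — applied couple M₀=5 kN·m at a=9/2 m (b=L-a=3/2):
  θ_2 = (R_Ax²/2 - M_Ax)/EI  [x≤a] with R_A=15/16, M_A=25/16 = ((15/16)·4²/2 - (25/16)·4)/50000 = 1/40000 rad
Load 3 — point force P=-15 kN at a=12/5 m (b=L-a=18/5):
  θ_3 = Pa²(L-x)(2bL-(3b+a)(L-x))/(2L³EI)  [x>a] = (-15)·(12/5)²·(6-4)·(2·(18/5)·6-(3·(18/5)+(12/5))·(6-4))/(2·6³·50000) = -21/156250 rad
Superposition: θ = Σ θ_i = 5231/135000000 rad ≈ 0.000039 rad

θ(4) = 5231/135000000 rad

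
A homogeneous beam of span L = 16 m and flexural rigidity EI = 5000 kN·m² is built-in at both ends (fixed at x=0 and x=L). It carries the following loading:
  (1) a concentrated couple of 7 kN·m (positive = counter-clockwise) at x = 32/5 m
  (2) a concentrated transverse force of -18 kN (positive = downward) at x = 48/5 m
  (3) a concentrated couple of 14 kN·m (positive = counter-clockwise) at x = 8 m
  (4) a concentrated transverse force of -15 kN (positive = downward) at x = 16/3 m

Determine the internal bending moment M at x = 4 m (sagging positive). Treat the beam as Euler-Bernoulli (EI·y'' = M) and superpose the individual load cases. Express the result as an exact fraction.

M(4) = -14197/4500 kN·m

Load 1 — applied couple M₀=7 kN·m at a=32/5 m (b=L-a=48/5):
  M_1 = R_Ax - M_A  [x≤a] with R_A=63/100, M_A=21/25 = (63/100)·4 - (21/25) = 42/25 kN·m
Load 2 — point force P=-18 kN at a=48/5 m (b=L-a=32/5):
  M_2 = Pb²(3a+b)x/L³ - Pab²/L²  [x≤a] = (-18)·(32/5)²·(3·(48/5)+(32/5))·4/16³ - (-18)·(48/5)·(32/5)²/16² = 288/125 kN·m
Load 3 — applied couple M₀=14 kN·m at a=8 m (b=L-a=8):
  M_3 = R_Ax - M_A  [x≤a] with R_A=21/16, M_A=7/2 = (21/16)·4 - (7/2) = 7/4 kN·m
Load 4 — point force P=-15 kN at a=16/3 m (b=L-a=32/3):
  M_4 = Pb²(3a+b)x/L³ - Pab²/L²  [x≤a] = (-15)·(32/3)²·(3·(16/3)+(32/3))·4/16³ - (-15)·(16/3)·(32/3)²/16² = -80/9 kN·m
Superposition: M = Σ M_i = -14197/4500 kN·m ≈ -3.154889 kN·m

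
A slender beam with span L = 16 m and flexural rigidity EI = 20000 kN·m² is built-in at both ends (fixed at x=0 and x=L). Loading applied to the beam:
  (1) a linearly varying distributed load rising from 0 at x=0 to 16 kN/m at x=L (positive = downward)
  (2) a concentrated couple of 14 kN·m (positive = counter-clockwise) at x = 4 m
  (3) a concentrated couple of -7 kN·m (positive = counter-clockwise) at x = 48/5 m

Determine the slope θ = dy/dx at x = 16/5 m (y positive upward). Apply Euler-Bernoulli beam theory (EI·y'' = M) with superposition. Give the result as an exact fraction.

Load 1 — triangular load w₀=16 kN/m (0→w₀ over full span):
  θ_1 = -w₀(2x(L-x)(L-2x)(x+2L)+x²(L-x)²)/(120LEI) = -16·(2·(16/5)·(16-(16/5))·(16-2·(16/5))·((16/5)+2·16)+(16/5)²·(16-(16/5))²)/(120·16·20000) = -14336/1171875 rad
Load 2 — applied couple M₀=14 kN·m at a=4 m (b=L-a=12):
  θ_2 = (R_Ax²/2 - M_Ax)/EI  [x≤a] with R_A=63/64, M_A=-21/8 = ((63/64)·(16/5)²/2 - (-21/8)·(16/5))/20000 = 21/31250 rad
Load 3 — applied couple M₀=-7 kN·m at a=48/5 m (b=L-a=32/5):
  θ_3 = (R_Ax²/2 - M_Ax)/EI  [x≤a] with R_A=-63/100, M_A=-56/25 = ((-63/100)·(16/5)²/2 - (-56/25)·(16/5))/20000 = 77/390625 rad
Superposition: θ = Σ θ_i = -5327/468750 rad ≈ -0.011364 rad

θ(16/5) = -5327/468750 rad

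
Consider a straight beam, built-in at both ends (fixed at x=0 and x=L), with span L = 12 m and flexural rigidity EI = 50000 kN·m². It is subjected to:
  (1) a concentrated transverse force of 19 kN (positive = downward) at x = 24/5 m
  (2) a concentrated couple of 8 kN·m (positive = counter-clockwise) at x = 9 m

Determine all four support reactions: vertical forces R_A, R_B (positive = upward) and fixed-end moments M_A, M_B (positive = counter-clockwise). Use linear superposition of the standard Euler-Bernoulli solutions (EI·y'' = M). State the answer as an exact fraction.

Load 1 — point force P=19 kN at a=24/5 m (b=L-a=36/5):
  R_A = Pb²(3a+b)/L³ = 19·(36/5)²·(3·(24/5)+(36/5))/12³ = 1539/125 kN
  M_A = Pab²/L² = 19·(24/5)·(36/5)²/12² = 4104/125 kN·m
  R_B = Pa²(a+3b)/L³ = 19·(24/5)²·((24/5)+3·(36/5))/12³ = 836/125 kN
  M_B = -Pa²b/L² = -19·(24/5)²·(36/5)/12² = -2736/125 kN·m
Load 2 — applied couple M₀=8 kN·m at a=9 m (b=L-a=3):
  R_A = 6M₀ab/L³ = 6·8·9·3/12³ = 3/4 kN
  M_A = M₀b(2a-b)/L² = 8·3·(2·9-3)/12² = 5/2 kN·m
  R_B = -6M₀ab/L³ = -6·8·9·3/12³ = -3/4 kN
  M_B = M₀a(2b-a)/L² = 8·9·(2·3-9)/12² = -3/2 kN·m
Superposition: R_A = 6531/500 kN, M_A = 8833/250 kN·m, R_B = 2969/500 kN, M_B = -5847/250 kN·m

R_A = 6531/500 kN, M_A = 8833/250 kN·m, R_B = 2969/500 kN, M_B = -5847/250 kN·m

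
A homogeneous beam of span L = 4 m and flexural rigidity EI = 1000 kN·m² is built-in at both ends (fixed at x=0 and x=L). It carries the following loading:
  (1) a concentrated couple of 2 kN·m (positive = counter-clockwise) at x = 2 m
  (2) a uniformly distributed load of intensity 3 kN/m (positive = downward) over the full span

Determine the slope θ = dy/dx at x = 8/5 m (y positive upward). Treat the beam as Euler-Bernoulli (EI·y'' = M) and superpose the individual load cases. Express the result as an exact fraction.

Load 1 — applied couple M₀=2 kN·m at a=2 m (b=L-a=2):
  θ_1 = (R_Ax²/2 - M_Ax)/EI  [x≤a] with R_A=3/4, M_A=1/2 = ((3/4)·(8/5)²/2 - (1/2)·(8/5))/1000 = 1/6250 rad
Load 2 — uniform load w=3 kN/m over full span:
  θ_2 = -wx(L-x)(L-2x)/(12EI) = -3·(8/5)·(4-(8/5))·(4-2·(8/5))/(12·1000) = -12/15625 rad
Superposition: θ = Σ θ_i = -19/31250 rad ≈ -0.000608 rad

θ(8/5) = -19/31250 rad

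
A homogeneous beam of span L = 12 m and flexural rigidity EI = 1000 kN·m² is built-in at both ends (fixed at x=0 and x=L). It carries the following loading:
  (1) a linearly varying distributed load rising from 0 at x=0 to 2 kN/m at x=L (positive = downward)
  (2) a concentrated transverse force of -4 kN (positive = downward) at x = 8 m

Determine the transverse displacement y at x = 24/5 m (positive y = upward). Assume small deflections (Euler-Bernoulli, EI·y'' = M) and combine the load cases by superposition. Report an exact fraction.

y(24/5) = -151936/5859375 m

Load 1 — triangular load w₀=2 kN/m (0→w₀ over full span):
  y_1 = -w₀x²(L-x)²(x+2L)/(120LEI) = -2·(24/5)²·(12-(24/5))²·((24/5)+2·12)/(120·12·1000) = -93312/1953125 m
Load 2 — point force P=-4 kN at a=8 m (b=L-a=4):
  y_2 = -Pb²x²(3aL-(3a+b)x)/(6L³EI)  [x≤a] = -(-4)·4²·(24/5)²·(3·8·12-(3·8+4)·(24/5))/(6·12³·1000) = 1024/46875 m
Superposition: y = Σ y_i = -151936/5859375 m ≈ -0.025930 m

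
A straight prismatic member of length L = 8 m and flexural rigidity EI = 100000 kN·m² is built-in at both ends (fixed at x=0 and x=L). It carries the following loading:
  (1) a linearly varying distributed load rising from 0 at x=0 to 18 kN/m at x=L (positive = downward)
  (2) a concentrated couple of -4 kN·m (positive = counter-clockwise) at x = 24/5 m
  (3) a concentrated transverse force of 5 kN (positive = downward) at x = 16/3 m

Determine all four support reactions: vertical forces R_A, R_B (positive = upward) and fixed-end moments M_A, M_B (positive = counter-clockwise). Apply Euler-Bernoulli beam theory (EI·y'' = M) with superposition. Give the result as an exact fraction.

R_A = 14969/675 kN, M_A = 27056/675 kN·m, R_B = 37006/675 kN, M_B = -43204/675 kN·m

Load 1 — triangular load w₀=18 kN/m (0→w₀ over full span):
  R_A = 3w₀L/20 = 3·18·8/20 = 108/5 kN
  M_A = w₀L²/30 = 18·8²/30 = 192/5 kN·m
  R_B = 7w₀L/20 = 7·18·8/20 = 252/5 kN
  M_B = -w₀L²/20 = -18·8²/20 = -288/5 kN·m
Load 2 — applied couple M₀=-4 kN·m at a=24/5 m (b=L-a=16/5):
  R_A = 6M₀ab/L³ = 6·(-4)·(24/5)·(16/5)/8³ = -18/25 kN
  M_A = M₀b(2a-b)/L² = (-4)·(16/5)·(2·(24/5)-(16/5))/8² = -32/25 kN·m
  R_B = -6M₀ab/L³ = -6·(-4)·(24/5)·(16/5)/8³ = 18/25 kN
  M_B = M₀a(2b-a)/L² = (-4)·(24/5)·(2·(16/5)-(24/5))/8² = -12/25 kN·m
Load 3 — point force P=5 kN at a=16/3 m (b=L-a=8/3):
  R_A = Pb²(3a+b)/L³ = 5·(8/3)²·(3·(16/3)+(8/3))/8³ = 35/27 kN
  M_A = Pab²/L² = 5·(16/3)·(8/3)²/8² = 80/27 kN·m
  R_B = Pa²(a+3b)/L³ = 5·(16/3)²·((16/3)+3·(8/3))/8³ = 100/27 kN
  M_B = -Pa²b/L² = -5·(16/3)²·(8/3)/8² = -160/27 kN·m
Superposition: R_A = 14969/675 kN, M_A = 27056/675 kN·m, R_B = 37006/675 kN, M_B = -43204/675 kN·m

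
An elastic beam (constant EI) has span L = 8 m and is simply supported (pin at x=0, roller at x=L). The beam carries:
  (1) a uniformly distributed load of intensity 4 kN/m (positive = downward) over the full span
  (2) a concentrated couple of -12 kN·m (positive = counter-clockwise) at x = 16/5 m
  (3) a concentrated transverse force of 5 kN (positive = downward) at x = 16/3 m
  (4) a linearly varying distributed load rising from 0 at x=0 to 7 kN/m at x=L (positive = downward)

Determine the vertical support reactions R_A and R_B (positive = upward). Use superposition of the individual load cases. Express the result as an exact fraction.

Load 1 — uniform load w=4 kN/m over full span:
  R_A = wL/2 = 4·8/2 = 16 kN
  R_B = wL/2 = 4·8/2 = 16 kN
Load 2 — applied couple M₀=-12 kN·m at a=16/5 m (b=L-a=24/5):
  R_A = M₀/L = (-12)/8 = -3/2 kN
  R_B = -M₀/L = -(-12)/8 = 3/2 kN
Load 3 — point force P=5 kN at a=16/3 m (b=L-a=8/3):
  R_A = Pb/L = 5·(8/3)/8 = 5/3 kN
  R_B = Pa/L = 5·(16/3)/8 = 10/3 kN
Load 4 — triangular load w₀=7 kN/m (0→w₀ over full span):
  R_A = w₀L/6 = 7·8/6 = 28/3 kN
  R_B = w₀L/3 = 7·8/3 = 56/3 kN
Superposition: R_A = 51/2 kN, R_B = 79/2 kN

R_A = 51/2 kN, R_B = 79/2 kN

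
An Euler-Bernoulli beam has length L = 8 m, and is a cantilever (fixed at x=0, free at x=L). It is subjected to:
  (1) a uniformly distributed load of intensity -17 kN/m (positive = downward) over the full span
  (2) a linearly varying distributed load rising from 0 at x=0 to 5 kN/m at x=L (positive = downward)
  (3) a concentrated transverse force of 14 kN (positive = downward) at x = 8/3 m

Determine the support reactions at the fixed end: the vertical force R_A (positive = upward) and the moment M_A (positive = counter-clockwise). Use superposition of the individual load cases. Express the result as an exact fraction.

Load 1 — uniform load w=-17 kN/m over full span:
  R_A = wL = (-17)·8 = -136 kN
  M_A = wL²/2 = (-17)·8²/2 = -544 kN·m
Load 2 — triangular load w₀=5 kN/m (0→w₀ over full span):
  R_A = w₀L/2 = 5·8/2 = 20 kN
  M_A = w₀L²/3 = 5·8²/3 = 320/3 kN·m
Load 3 — point force P=14 kN at a=8/3 m (b=L-a=16/3):
  R_A = P = 14 kN
  M_A = Pa = 14·(8/3) = 112/3 kN·m
Superposition: R_A = -102 kN, M_A = -400 kN·m

R_A = -102 kN, M_A = -400 kN·m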